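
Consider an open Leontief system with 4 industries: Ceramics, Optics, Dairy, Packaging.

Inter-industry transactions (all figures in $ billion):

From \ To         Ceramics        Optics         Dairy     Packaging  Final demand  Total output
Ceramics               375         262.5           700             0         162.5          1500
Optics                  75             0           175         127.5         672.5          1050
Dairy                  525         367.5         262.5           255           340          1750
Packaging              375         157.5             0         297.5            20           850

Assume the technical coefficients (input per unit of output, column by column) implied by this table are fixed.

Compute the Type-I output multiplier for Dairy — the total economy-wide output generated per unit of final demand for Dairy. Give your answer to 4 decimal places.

Technical coefficients a_ij = z_ij / X_j:
  a_CC = 375/1500 = 0.25, a_OC = 75/1500 = 0.05, a_DC = 525/1500 = 0.35, a_PC = 375/1500 = 0.25
  a_CO = 262.5/1050 = 0.25, a_OO = 0/1050 = 0.00, a_DO = 367.5/1050 = 0.35, a_PO = 157.5/1050 = 0.15
  a_CD = 700/1750 = 0.40, a_OD = 175/1750 = 0.10, a_DD = 262.5/1750 = 0.15, a_PD = 0/1750 = 0.00
  a_CP = 0/850 = 0.00, a_OP = 127.5/850 = 0.15, a_DP = 255/850 = 0.30, a_PP = 297.5/850 = 0.35
I − A =
  [   0.75    -0.25    -0.40     0.00]
  [  -0.05     1.00    -0.10    -0.15]
  [  -0.35    -0.35     0.85    -0.30]
  [  -0.25    -0.15     0.00     0.65]
Compute the cofactors C_ij = (−1)^(i+j)·(3×3 minor ij) of I−A; the adjugate is their transpose:
adj(I−A) = Cᵀ =
  [ 0.506125   0.247125   0.267250   0.180375]
  [ 0.089750   0.293375   0.076750   0.103125]
  [ 0.321375   0.280000   0.453125   0.273750]
  [ 0.215375   0.162750   0.120500   0.444875]
det(I−A) = Σ_j (I−A)_1j·C_1j = (0.75)(0.506125) + (-0.25)(0.089750) + (-0.40)(0.321375) + (0.00)(0.215375) = 0.22860625
(I − A)⁻¹ = adj(I−A) / det(I−A) ≈
  [   2.21396     1.08101     1.16904     0.78902]
  [   0.39260     1.28332     0.33573     0.45110]
  [   1.40580     1.22481     1.98212     1.19747]
  [   0.94212     0.71192     0.52711     1.94603]
The output multiplier for sector j is the column-j sum of the Leontief inverse (I − A)⁻¹ = adj(I−A) / det(I−A).
Column D of adj(I−A): (0.267250, 0.076750, 0.453125, 0.120500); det(I−A) = 0.22860625.
m_D = (0.267250 + 0.076750 + 0.453125 + 0.120500) / 0.22860625 = 0.917625 / 0.22860625 ≈ 4.0140.

m_D = 4.0140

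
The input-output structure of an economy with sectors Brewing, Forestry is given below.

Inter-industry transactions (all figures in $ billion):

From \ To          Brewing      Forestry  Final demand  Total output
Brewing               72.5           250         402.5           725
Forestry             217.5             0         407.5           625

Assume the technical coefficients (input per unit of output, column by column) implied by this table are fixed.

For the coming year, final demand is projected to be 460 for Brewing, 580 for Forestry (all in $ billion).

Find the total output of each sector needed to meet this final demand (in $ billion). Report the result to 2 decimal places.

x_B = 887.18, x_F = 846.15

Technical coefficients a_ij = z_ij / X_j:
  a_BB = 72.5/725 = 0.10, a_FB = 217.5/725 = 0.30
  a_BF = 250/625 = 0.40, a_FF = 0/625 = 0.00
I − A =
  [   0.90    -0.40]
  [  -0.30     1.00]
det(I−A) = (0.90)(1.00) − (-0.40)(-0.30) = 0.7800
adj(I−A) = [[1.00, 0.40], [0.30, 0.90]]
(I − A)⁻¹ = adj(I−A) / det(I−A) ≈
  [   1.2821     0.5128]
  [   0.3846     1.1538]
x = (I − A)⁻¹ d = adj(I−A)·d / det(I−A), with det(I−A) = 0.7800:
  x_B = (1.00·460 + 0.40·580) / 0.7800 = 692.00 / 0.7800 ≈ 887.18
  x_F = (0.30·460 + 0.90·580) / 0.7800 = 660.00 / 0.7800 ≈ 846.15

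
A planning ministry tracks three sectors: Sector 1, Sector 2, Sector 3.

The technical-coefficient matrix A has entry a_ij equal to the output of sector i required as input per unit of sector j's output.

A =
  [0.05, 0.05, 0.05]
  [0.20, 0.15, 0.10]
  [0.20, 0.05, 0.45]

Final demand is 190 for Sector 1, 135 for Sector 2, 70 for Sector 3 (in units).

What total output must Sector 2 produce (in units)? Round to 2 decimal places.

I − A =
  [   0.95    -0.05    -0.05]
  [  -0.20     0.85    -0.10]
  [  -0.20    -0.05     0.55]
Cofactors of I−A, C_ij = (−1)^(i+j)·(minor ij) (rows/columns in the sector order above):
  C_11 = (0.85)(0.55) − (-0.10)(-0.05) = 0.4625
  C_12 = −[(-0.20)(0.55) − (-0.10)(-0.20)] = 0.1300
  C_13 = (-0.20)(-0.05) − (0.85)(-0.20) = 0.1800
  C_21 = −[(-0.05)(0.55) − (-0.05)(-0.05)] = 0.0300
  C_22 = (0.95)(0.55) − (-0.05)(-0.20) = 0.5125
  C_23 = −[(0.95)(-0.05) − (-0.05)(-0.20)] = 0.0575
  C_31 = (-0.05)(-0.10) − (-0.05)(0.85) = 0.0475
  C_32 = −[(0.95)(-0.10) − (-0.05)(-0.20)] = 0.1050
  C_33 = (0.95)(0.85) − (-0.05)(-0.20) = 0.7975
det(I−A) = Σ_j (I−A)_1j·C_1j = (0.95)(0.4625) + (-0.05)(0.1300) + (-0.05)(0.1800) = 0.423875
adj(I−A) = Cᵀ =
  [ 0.4625   0.0300   0.0475]
  [ 0.1300   0.5125   0.1050]
  [ 0.1800   0.0575   0.7975]
(I − A)⁻¹ = adj(I−A) / det(I−A) ≈
  [   1.0911     0.0708     0.1121]
  [   0.3067     1.2091     0.2477]
  [   0.4247     0.1357     1.8815]
x = (I − A)⁻¹ d = adj(I−A)·d / det(I−A), with det(I−A) = 0.423875:
  x_1 = (0.4625·190 + 0.0300·135 + 0.0475·70) / 0.423875 = 95.25 / 0.423875 ≈ 224.71
  x_2 = (0.1300·190 + 0.5125·135 + 0.1050·70) / 0.423875 = 101.2375 / 0.423875 ≈ 238.84
  x_3 = (0.1800·190 + 0.0575·135 + 0.7975·70) / 0.423875 = 97.7875 / 0.423875 ≈ 230.70

x_2 = 238.84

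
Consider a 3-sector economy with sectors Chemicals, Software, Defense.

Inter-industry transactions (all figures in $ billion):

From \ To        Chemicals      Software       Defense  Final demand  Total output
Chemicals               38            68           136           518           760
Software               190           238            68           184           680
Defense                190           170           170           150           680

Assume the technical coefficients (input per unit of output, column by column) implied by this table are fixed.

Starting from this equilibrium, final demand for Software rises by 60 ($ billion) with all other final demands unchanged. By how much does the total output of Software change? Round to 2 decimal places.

Technical coefficients a_ij = z_ij / X_j:
  a_CC = 38/760 = 0.05, a_SC = 190/760 = 0.25, a_DC = 190/760 = 0.25
  a_CS = 68/680 = 0.10, a_SS = 238/680 = 0.35, a_DS = 170/680 = 0.25
  a_CD = 136/680 = 0.20, a_SD = 68/680 = 0.10, a_DD = 170/680 = 0.25
I − A =
  [   0.95    -0.10    -0.20]
  [  -0.25     0.65    -0.10]
  [  -0.25    -0.25     0.75]
Cofactors of I−A, C_ij = (−1)^(i+j)·(minor ij) (rows/columns in the sector order above):
  C_11 = (0.65)(0.75) − (-0.10)(-0.25) = 0.4625
  C_12 = −[(-0.25)(0.75) − (-0.10)(-0.25)] = 0.2125
  C_13 = (-0.25)(-0.25) − (0.65)(-0.25) = 0.2250
  C_21 = −[(-0.10)(0.75) − (-0.20)(-0.25)] = 0.1250
  C_22 = (0.95)(0.75) − (-0.20)(-0.25) = 0.6625
  C_23 = −[(0.95)(-0.25) − (-0.10)(-0.25)] = 0.2625
  C_31 = (-0.10)(-0.10) − (-0.20)(0.65) = 0.1400
  C_32 = −[(0.95)(-0.10) − (-0.20)(-0.25)] = 0.1450
  C_33 = (0.95)(0.65) − (-0.10)(-0.25) = 0.5925
det(I−A) = Σ_j (I−A)_1j·C_1j = (0.95)(0.4625) + (-0.10)(0.2125) + (-0.20)(0.2250) = 0.373125
adj(I−A) = Cᵀ =
  [ 0.4625   0.1250   0.1400]
  [ 0.2125   0.6625   0.1450]
  [ 0.2250   0.2625   0.5925]
(I − A)⁻¹ = adj(I−A) / det(I−A) ≈
  [   1.2395     0.3350     0.3752]
  [   0.5695     1.7755     0.3886]
  [   0.6030     0.7035     1.5879]
Δx = (I − A)⁻¹ Δd with Δd having +60 in the Software component and 0 elsewhere.
So Δx_S = L_SS · (+60), where L_SS = adj(I−A)_SS / det(I−A) = 0.6625 / 0.373125.
Δx_S = 0.6625 × (+60) / 0.373125 = 39.75 / 0.373125 ≈ 106.53.

Δx_S = 106.53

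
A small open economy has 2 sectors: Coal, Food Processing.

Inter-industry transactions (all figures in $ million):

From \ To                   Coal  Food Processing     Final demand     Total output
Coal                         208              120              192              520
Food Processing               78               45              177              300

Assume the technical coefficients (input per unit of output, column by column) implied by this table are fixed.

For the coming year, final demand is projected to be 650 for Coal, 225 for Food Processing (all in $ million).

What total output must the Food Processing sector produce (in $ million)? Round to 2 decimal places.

Technical coefficients a_ij = z_ij / X_j:
  a_CC = 208/520 = 0.40, a_FC = 78/520 = 0.15
  a_CF = 120/300 = 0.40, a_FF = 45/300 = 0.15
I − A =
  [   0.60    -0.40]
  [  -0.15     0.85]
det(I−A) = (0.60)(0.85) − (-0.40)(-0.15) = 0.4500
adj(I−A) = [[0.85, 0.40], [0.15, 0.60]]
(I − A)⁻¹ = adj(I−A) / det(I−A) ≈
  [   1.8889     0.8889]
  [   0.3333     1.3333]
x = (I − A)⁻¹ d = adj(I−A)·d / det(I−A), with det(I−A) = 0.4500:
  x_C = (0.85·650 + 0.40·225) / 0.4500 = 642.50 / 0.4500 ≈ 1427.78
  x_F = (0.15·650 + 0.60·225) / 0.4500 = 232.50 / 0.4500 ≈ 516.67

x_F = 516.67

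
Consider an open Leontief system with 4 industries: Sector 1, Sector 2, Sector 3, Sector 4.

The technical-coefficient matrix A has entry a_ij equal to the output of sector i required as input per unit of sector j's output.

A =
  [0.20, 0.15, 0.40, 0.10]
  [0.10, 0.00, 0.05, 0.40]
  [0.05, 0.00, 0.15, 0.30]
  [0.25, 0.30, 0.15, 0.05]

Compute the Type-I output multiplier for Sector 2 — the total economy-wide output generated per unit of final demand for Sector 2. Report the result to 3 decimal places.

I − A =
  [   0.80    -0.15    -0.40    -0.10]
  [  -0.10     1.00    -0.05    -0.40]
  [  -0.05     0.00     0.85    -0.30]
  [  -0.25    -0.30    -0.15     0.95]
Compute the cofactors C_ij = (−1)^(i+j)·(3×3 minor ij) of I−A; the adjugate is their transpose:
adj(I−A) = Cᵀ =
  [ 0.656000   0.175875   0.364625   0.258250]
  [ 0.170375   0.539000   0.164250   0.296750]
  [ 0.125500   0.091875   0.606750   0.243500]
  [ 0.246250   0.231000   0.243625   0.646875]
det(I−A) = Σ_j (I−A)_1j·C_1j = (0.80)(0.656000) + (-0.15)(0.170375) + (-0.40)(0.125500) + (-0.10)(0.246250) = 0.42441875
(I − A)⁻¹ = adj(I−A) / det(I−A) ≈
  [   1.5456     0.4144     0.8591     0.6085]
  [   0.4014     1.2700     0.3870     0.6992]
  [   0.2957     0.2165     1.4296     0.5737]
  [   0.5802     0.5443     0.5740     1.5241]
The output multiplier for sector j is the column-j sum of the Leontief inverse (I − A)⁻¹ = adj(I−A) / det(I−A).
Column 2 of adj(I−A): (0.175875, 0.539000, 0.091875, 0.231000); det(I−A) = 0.42441875.
m_2 = (0.175875 + 0.539000 + 0.091875 + 0.231000) / 0.42441875 = 1.03775 / 0.42441875 ≈ 2.445.

m_2 = 2.445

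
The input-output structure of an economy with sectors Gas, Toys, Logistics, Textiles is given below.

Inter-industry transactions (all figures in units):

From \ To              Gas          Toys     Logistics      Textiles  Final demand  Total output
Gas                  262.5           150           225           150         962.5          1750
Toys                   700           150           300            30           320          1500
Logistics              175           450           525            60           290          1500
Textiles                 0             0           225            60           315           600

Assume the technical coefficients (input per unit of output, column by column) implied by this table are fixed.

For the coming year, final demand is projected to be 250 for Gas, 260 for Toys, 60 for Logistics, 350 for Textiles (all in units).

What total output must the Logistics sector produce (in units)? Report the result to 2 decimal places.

Technical coefficients a_ij = z_ij / X_j:
  a_11 = 262.5/1750 = 0.15, a_21 = 700/1750 = 0.40, a_31 = 175/1750 = 0.10, a_41 = 0/1750 = 0.00
  a_12 = 150/1500 = 0.10, a_22 = 150/1500 = 0.10, a_32 = 450/1500 = 0.30, a_42 = 0/1500 = 0.00
  a_13 = 225/1500 = 0.15, a_23 = 300/1500 = 0.20, a_33 = 525/1500 = 0.35, a_43 = 225/1500 = 0.15
  a_14 = 150/600 = 0.25, a_24 = 30/600 = 0.05, a_34 = 60/600 = 0.10, a_44 = 60/600 = 0.10
I − A =
  [   0.85    -0.10    -0.15    -0.25]
  [  -0.40     0.90    -0.20    -0.05]
  [  -0.10    -0.30     0.65    -0.10]
  [   0.00     0.00    -0.15     0.90]
Compute the cofactors C_ij = (−1)^(i+j)·(3×3 minor ij) of I−A; the adjugate is their transpose:
adj(I−A) = Cᵀ =
  [ 0.456750   0.108750   0.174000   0.152250]
  [ 0.246750   0.467250   0.228375   0.119875]
  [ 0.189000   0.238500   0.652500   0.138250]
  [ 0.031500   0.039750   0.108750   0.386750]
det(I−A) = Σ_j (I−A)_1j·C_1j = (0.85)(0.456750) + (-0.10)(0.246750) + (-0.15)(0.189000) + (-0.25)(0.031500) = 0.3273375
(I − A)⁻¹ = adj(I−A) / det(I−A) ≈
  [   1.3953     0.3322     0.5316     0.4651]
  [   0.7538     1.4274     0.6977     0.3662]
  [   0.5774     0.7286     1.9934     0.4223]
  [   0.0962     0.1214     0.3322     1.1815]
x = (I − A)⁻¹ d = adj(I−A)·d / det(I−A), with det(I−A) = 0.3273375:
  x_1 = (0.456750·250 + 0.108750·260 + 0.174000·60 + 0.152250·350) / 0.3273375 = 206.19 / 0.3273375 ≈ 629.90
  x_2 = (0.246750·250 + 0.467250·260 + 0.228375·60 + 0.119875·350) / 0.3273375 = 238.83125 / 0.3273375 ≈ 729.62
  x_3 = (0.189000·250 + 0.238500·260 + 0.652500·60 + 0.138250·350) / 0.3273375 = 196.7975 / 0.3273375 ≈ 601.21
  x_4 = (0.031500·250 + 0.039750·260 + 0.108750·60 + 0.386750·350) / 0.3273375 = 160.0975 / 0.3273375 ≈ 489.09

x_3 = 601.21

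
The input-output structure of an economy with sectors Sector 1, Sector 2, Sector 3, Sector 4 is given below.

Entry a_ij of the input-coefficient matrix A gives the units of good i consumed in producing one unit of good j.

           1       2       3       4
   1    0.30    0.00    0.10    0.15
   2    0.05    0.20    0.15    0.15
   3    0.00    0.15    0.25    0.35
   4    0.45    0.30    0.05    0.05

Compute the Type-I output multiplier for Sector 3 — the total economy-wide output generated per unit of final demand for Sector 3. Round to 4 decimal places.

I − A =
  [   0.70     0.00    -0.10    -0.15]
  [  -0.05     0.80    -0.15    -0.15]
  [   0.00    -0.15     0.75    -0.35]
  [  -0.45    -0.30    -0.05     0.95]
Compute the cofactors C_ij = (−1)^(i+j)·(3×3 minor ij) of I−A; the adjugate is their transpose:
adj(I−A) = Cᵀ =
  [ 0.484000   0.059625   0.084250   0.116875]
  [ 0.109000   0.420125   0.106750   0.122875]
  [ 0.148500   0.163125   0.444250   0.212875]
  [ 0.271500   0.169500   0.097000   0.403500]
det(I−A) = Σ_j (I−A)_1j·C_1j = (0.70)(0.484000) + (0.00)(0.109000) + (-0.10)(0.148500) + (-0.15)(0.271500) = 0.283225
(I − A)⁻¹ = adj(I−A) / det(I−A) ≈
  [   1.70889     0.21052     0.29747     0.41266]
  [   0.38485     1.48336     0.37691     0.43384]
  [   0.52432     0.57596     1.56854     0.75161]
  [   0.95860     0.59846     0.34248     1.42466]
The output multiplier for sector j is the column-j sum of the Leontief inverse (I − A)⁻¹ = adj(I−A) / det(I−A).
Column 3 of adj(I−A): (0.084250, 0.106750, 0.444250, 0.097000); det(I−A) = 0.283225.
m_3 = (0.084250 + 0.106750 + 0.444250 + 0.097000) / 0.283225 = 0.73225 / 0.283225 ≈ 2.5854.

m_3 = 2.5854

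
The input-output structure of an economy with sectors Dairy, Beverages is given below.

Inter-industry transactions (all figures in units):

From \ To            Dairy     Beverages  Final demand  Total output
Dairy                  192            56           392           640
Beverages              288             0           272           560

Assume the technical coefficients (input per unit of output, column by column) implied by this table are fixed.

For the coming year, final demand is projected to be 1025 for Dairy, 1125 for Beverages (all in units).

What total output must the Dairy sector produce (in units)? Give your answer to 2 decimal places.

Technical coefficients a_ij = z_ij / X_j:
  a_11 = 192/640 = 0.30, a_21 = 288/640 = 0.45
  a_12 = 56/560 = 0.10, a_22 = 0/560 = 0.00
I − A =
  [   0.70    -0.10]
  [  -0.45     1.00]
det(I−A) = (0.70)(1.00) − (-0.10)(-0.45) = 0.6550
adj(I−A) = [[1.00, 0.10], [0.45, 0.70]]
(I − A)⁻¹ = adj(I−A) / det(I−A) ≈
  [   1.5267     0.1527]
  [   0.6870     1.0687]
x = (I − A)⁻¹ d = adj(I−A)·d / det(I−A), with det(I−A) = 0.6550:
  x_1 = (1.00·1025 + 0.10·1125) / 0.6550 = 1137.50 / 0.6550 ≈ 1736.64
  x_2 = (0.45·1025 + 0.70·1125) / 0.6550 = 1248.75 / 0.6550 ≈ 1906.49

x_1 = 1736.64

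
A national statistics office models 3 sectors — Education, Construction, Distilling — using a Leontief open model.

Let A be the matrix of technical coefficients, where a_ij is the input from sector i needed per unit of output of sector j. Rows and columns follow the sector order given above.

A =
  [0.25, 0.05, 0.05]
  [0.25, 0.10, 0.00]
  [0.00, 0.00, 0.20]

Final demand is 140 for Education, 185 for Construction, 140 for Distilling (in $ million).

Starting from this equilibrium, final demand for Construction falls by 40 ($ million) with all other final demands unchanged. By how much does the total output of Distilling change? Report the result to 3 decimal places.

Δx_3 = 0.000

I − A =
  [   0.75    -0.05    -0.05]
  [  -0.25     0.90     0.00]
  [   0.00     0.00     0.80]
Cofactors of I−A, C_ij = (−1)^(i+j)·(minor ij) (rows/columns in the sector order above):
  C_11 = (0.90)(0.80) − (0.00)(0.00) = 0.7200
  C_12 = −[(-0.25)(0.80) − (0.00)(0.00)] = 0.2000
  C_13 = (-0.25)(0.00) − (0.90)(0.00) = 0.0000
  C_21 = −[(-0.05)(0.80) − (-0.05)(0.00)] = 0.0400
  C_22 = (0.75)(0.80) − (-0.05)(0.00) = 0.6000
  C_23 = −[(0.75)(0.00) − (-0.05)(0.00)] = 0.0000
  C_31 = (-0.05)(0.00) − (-0.05)(0.90) = 0.0450
  C_32 = −[(0.75)(0.00) − (-0.05)(-0.25)] = 0.0125
  C_33 = (0.75)(0.90) − (-0.05)(-0.25) = 0.6625
det(I−A) = Σ_j (I−A)_1j·C_1j = (0.75)(0.7200) + (-0.05)(0.2000) + (-0.05)(0.0000) = 0.5300
adj(I−A) = Cᵀ =
  [ 0.7200   0.0400   0.0450]
  [ 0.2000   0.6000   0.0125]
  [ 0.0000   0.0000   0.6625]
(I − A)⁻¹ = adj(I−A) / det(I−A) ≈
  [   1.3585     0.0755     0.0849]
  [   0.3774     1.1321     0.0236]
  [   0.0000     0.0000     1.2500]
Δx = (I − A)⁻¹ Δd with Δd having -40 in the Construction component and 0 elsewhere.
So Δx_3 = L_32 · (-40), where L_32 = adj(I−A)_32 / det(I−A) = 0.0000 / 0.5300.
Δx_3 = 0.0000 × (-40) / 0.5300 = 0.00 / 0.5300 = 0.000.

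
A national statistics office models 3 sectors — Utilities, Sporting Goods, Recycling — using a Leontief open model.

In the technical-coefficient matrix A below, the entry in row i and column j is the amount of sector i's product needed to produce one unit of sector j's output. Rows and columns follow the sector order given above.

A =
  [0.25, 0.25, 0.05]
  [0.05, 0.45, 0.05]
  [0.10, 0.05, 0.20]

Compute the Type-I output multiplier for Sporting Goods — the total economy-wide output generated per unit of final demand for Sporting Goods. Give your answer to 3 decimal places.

I − A =
  [   0.75    -0.25    -0.05]
  [  -0.05     0.55    -0.05]
  [  -0.10    -0.05     0.80]
Cofactors of I−A, C_ij = (−1)^(i+j)·(minor ij) (rows/columns in the sector order above):
  C_11 = (0.55)(0.80) − (-0.05)(-0.05) = 0.4375
  C_12 = −[(-0.05)(0.80) − (-0.05)(-0.10)] = 0.0450
  C_13 = (-0.05)(-0.05) − (0.55)(-0.10) = 0.0575
  C_21 = −[(-0.25)(0.80) − (-0.05)(-0.05)] = 0.2025
  C_22 = (0.75)(0.80) − (-0.05)(-0.10) = 0.5950
  C_23 = −[(0.75)(-0.05) − (-0.25)(-0.10)] = 0.0625
  C_31 = (-0.25)(-0.05) − (-0.05)(0.55) = 0.0400
  C_32 = −[(0.75)(-0.05) − (-0.05)(-0.05)] = 0.0400
  C_33 = (0.75)(0.55) − (-0.25)(-0.05) = 0.4000
det(I−A) = Σ_j (I−A)_1j·C_1j = (0.75)(0.4375) + (-0.25)(0.0450) + (-0.05)(0.0575) = 0.3140
adj(I−A) = Cᵀ =
  [ 0.4375   0.2025   0.0400]
  [ 0.0450   0.5950   0.0400]
  [ 0.0575   0.0625   0.4000]
(I − A)⁻¹ = adj(I−A) / det(I−A) ≈
  [   1.3933     0.6449     0.1274]
  [   0.1433     1.8949     0.1274]
  [   0.1831     0.1990     1.2739]
The output multiplier for sector j is the column-j sum of the Leontief inverse (I − A)⁻¹ = adj(I−A) / det(I−A).
Column S of adj(I−A): (0.2025, 0.5950, 0.0625); det(I−A) = 0.3140.
m_S = (0.2025 + 0.5950 + 0.0625) / 0.3140 = 0.86 / 0.3140 ≈ 2.739.

m_S = 2.739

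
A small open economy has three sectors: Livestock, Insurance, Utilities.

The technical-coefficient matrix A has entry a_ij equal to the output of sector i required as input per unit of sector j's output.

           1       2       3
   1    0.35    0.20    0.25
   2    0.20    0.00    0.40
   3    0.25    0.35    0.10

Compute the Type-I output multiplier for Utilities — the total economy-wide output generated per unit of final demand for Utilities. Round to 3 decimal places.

m_3 = 3.492

I − A =
  [   0.65    -0.20    -0.25]
  [  -0.20     1.00    -0.40]
  [  -0.25    -0.35     0.90]
Cofactors of I−A, C_ij = (−1)^(i+j)·(minor ij) (rows/columns in the sector order above):
  C_11 = (1.00)(0.90) − (-0.40)(-0.35) = 0.7600
  C_12 = −[(-0.20)(0.90) − (-0.40)(-0.25)] = 0.2800
  C_13 = (-0.20)(-0.35) − (1.00)(-0.25) = 0.3200
  C_21 = −[(-0.20)(0.90) − (-0.25)(-0.35)] = 0.2675
  C_22 = (0.65)(0.90) − (-0.25)(-0.25) = 0.5225
  C_23 = −[(0.65)(-0.35) − (-0.20)(-0.25)] = 0.2775
  C_31 = (-0.20)(-0.40) − (-0.25)(1.00) = 0.3300
  C_32 = −[(0.65)(-0.40) − (-0.25)(-0.20)] = 0.3100
  C_33 = (0.65)(1.00) − (-0.20)(-0.20) = 0.6100
det(I−A) = Σ_j (I−A)_1j·C_1j = (0.65)(0.7600) + (-0.20)(0.2800) + (-0.25)(0.3200) = 0.3580
adj(I−A) = Cᵀ =
  [ 0.7600   0.2675   0.3300]
  [ 0.2800   0.5225   0.3100]
  [ 0.3200   0.2775   0.6100]
(I − A)⁻¹ = adj(I−A) / det(I−A) ≈
  [   2.1229     0.7472     0.9218]
  [   0.7821     1.4595     0.8659]
  [   0.8939     0.7751     1.7039]
The output multiplier for sector j is the column-j sum of the Leontief inverse (I − A)⁻¹ = adj(I−A) / det(I−A).
Column 3 of adj(I−A): (0.3300, 0.3100, 0.6100); det(I−A) = 0.3580.
m_3 = (0.3300 + 0.3100 + 0.6100) / 0.3580 = 1.25 / 0.3580 ≈ 3.492.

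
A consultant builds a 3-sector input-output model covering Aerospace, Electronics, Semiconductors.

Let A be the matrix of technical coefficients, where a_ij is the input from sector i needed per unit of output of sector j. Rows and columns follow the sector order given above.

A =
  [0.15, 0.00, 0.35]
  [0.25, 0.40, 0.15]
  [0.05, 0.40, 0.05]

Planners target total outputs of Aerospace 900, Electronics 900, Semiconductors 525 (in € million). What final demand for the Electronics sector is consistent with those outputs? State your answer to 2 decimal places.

I − A =
  [   0.85     0.00    -0.35]
  [  -0.25     0.60    -0.15]
  [  -0.05    -0.40     0.95]
d = (I − A) x:
  d_A = (+0.85)·900 + (+0.00)·900 + (-0.35)·525 = 581.25
  d_E = (-0.25)·900 + (+0.60)·900 + (-0.15)·525 = 236.25
  d_S = (-0.05)·900 + (-0.40)·900 + (+0.95)·525 = 93.75

d_E = 236.25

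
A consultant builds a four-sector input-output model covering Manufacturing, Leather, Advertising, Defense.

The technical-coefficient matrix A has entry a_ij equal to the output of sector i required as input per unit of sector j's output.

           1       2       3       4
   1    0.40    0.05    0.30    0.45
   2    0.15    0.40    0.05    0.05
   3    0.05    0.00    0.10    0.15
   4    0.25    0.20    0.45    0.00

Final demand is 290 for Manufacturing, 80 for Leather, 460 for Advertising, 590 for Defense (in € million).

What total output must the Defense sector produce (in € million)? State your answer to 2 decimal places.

I − A =
  [   0.60    -0.05    -0.30    -0.45]
  [  -0.15     0.60    -0.05    -0.05]
  [  -0.05     0.00     0.90    -0.15]
  [  -0.25    -0.20    -0.45     1.00]
Compute the cofactors C_ij = (−1)^(i+j)·(3×3 minor ij) of I−A; the adjugate is their transpose:
adj(I−A) = Cᵀ =
  [ 0.489000   0.131625   0.306625   0.272625]
  [ 0.141625   0.361875   0.117000   0.099375]
  [ 0.056500   0.026875   0.264875   0.066500]
  [ 0.176000   0.117375   0.219250   0.308125]
det(I−A) = Σ_j (I−A)_1j·C_1j = (0.60)(0.489000) + (-0.05)(0.141625) + (-0.30)(0.056500) + (-0.45)(0.176000) = 0.19016875
(I − A)⁻¹ = adj(I−A) / det(I−A) ≈
  [   2.5714     0.6921     1.6124     1.4336]
  [   0.7447     1.9029     0.6152     0.5226]
  [   0.2971     0.1413     1.3928     0.3497]
  [   0.9255     0.6172     1.1529     1.6203]
x = (I − A)⁻¹ d = adj(I−A)·d / det(I−A), with det(I−A) = 0.19016875:
  x_1 = (0.489000·290 + 0.131625·80 + 0.306625·460 + 0.272625·590) / 0.19016875 = 454.23625 / 0.19016875 ≈ 2388.60
  x_2 = (0.141625·290 + 0.361875·80 + 0.117000·460 + 0.099375·590) / 0.19016875 = 182.4725 / 0.19016875 ≈ 959.53
  x_3 = (0.056500·290 + 0.026875·80 + 0.264875·460 + 0.066500·590) / 0.19016875 = 179.6125 / 0.19016875 ≈ 944.49
  x_4 = (0.176000·290 + 0.117375·80 + 0.219250·460 + 0.308125·590) / 0.19016875 = 343.07875 / 0.19016875 ≈ 1804.08

x_4 = 1804.08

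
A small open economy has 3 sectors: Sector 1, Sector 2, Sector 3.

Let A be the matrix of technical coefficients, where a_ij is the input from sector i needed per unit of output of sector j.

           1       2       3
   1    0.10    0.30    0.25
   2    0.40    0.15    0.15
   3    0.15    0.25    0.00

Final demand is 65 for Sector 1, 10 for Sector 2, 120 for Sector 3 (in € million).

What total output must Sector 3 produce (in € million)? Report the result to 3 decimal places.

I − A =
  [   0.90    -0.30    -0.25]
  [  -0.40     0.85    -0.15]
  [  -0.15    -0.25     1.00]
Cofactors of I−A, C_ij = (−1)^(i+j)·(minor ij) (rows/columns in the sector order above):
  C_11 = (0.85)(1.00) − (-0.15)(-0.25) = 0.8125
  C_12 = −[(-0.40)(1.00) − (-0.15)(-0.15)] = 0.4225
  C_13 = (-0.40)(-0.25) − (0.85)(-0.15) = 0.2275
  C_21 = −[(-0.30)(1.00) − (-0.25)(-0.25)] = 0.3625
  C_22 = (0.90)(1.00) − (-0.25)(-0.15) = 0.8625
  C_23 = −[(0.90)(-0.25) − (-0.30)(-0.15)] = 0.2700
  C_31 = (-0.30)(-0.15) − (-0.25)(0.85) = 0.2575
  C_32 = −[(0.90)(-0.15) − (-0.25)(-0.40)] = 0.2350
  C_33 = (0.90)(0.85) − (-0.30)(-0.40) = 0.6450
det(I−A) = Σ_j (I−A)_1j·C_1j = (0.90)(0.8125) + (-0.30)(0.4225) + (-0.25)(0.2275) = 0.547625
adj(I−A) = Cᵀ =
  [ 0.8125   0.3625   0.2575]
  [ 0.4225   0.8625   0.2350]
  [ 0.2275   0.2700   0.6450]
(I − A)⁻¹ = adj(I−A) / det(I−A) ≈
  [   1.4837     0.6619     0.4702]
  [   0.7715     1.5750     0.4291]
  [   0.4154     0.4930     1.1778]
x = (I − A)⁻¹ d = adj(I−A)·d / det(I−A), with det(I−A) = 0.547625:
  x_1 = (0.8125·65 + 0.3625·10 + 0.2575·120) / 0.547625 = 87.3375 / 0.547625 ≈ 159.484
  x_2 = (0.4225·65 + 0.8625·10 + 0.2350·120) / 0.547625 = 64.2875 / 0.547625 ≈ 117.393
  x_3 = (0.2275·65 + 0.2700·10 + 0.6450·120) / 0.547625 = 94.8875 / 0.547625 ≈ 173.271

x_3 = 173.271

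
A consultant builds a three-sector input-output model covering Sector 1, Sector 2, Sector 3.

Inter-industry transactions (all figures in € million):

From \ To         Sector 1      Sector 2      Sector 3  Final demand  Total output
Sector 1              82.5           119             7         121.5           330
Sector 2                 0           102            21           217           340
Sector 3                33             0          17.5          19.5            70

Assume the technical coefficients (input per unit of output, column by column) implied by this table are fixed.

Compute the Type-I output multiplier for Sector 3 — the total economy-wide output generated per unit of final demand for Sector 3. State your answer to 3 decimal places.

Technical coefficients a_ij = z_ij / X_j:
  a_11 = 82.5/330 = 0.25, a_21 = 0/330 = 0.00, a_31 = 33/330 = 0.10
  a_12 = 119/340 = 0.35, a_22 = 102/340 = 0.30, a_32 = 0/340 = 0.00
  a_13 = 7/70 = 0.10, a_23 = 21/70 = 0.30, a_33 = 17.5/70 = 0.25
I − A =
  [   0.75    -0.35    -0.10]
  [   0.00     0.70    -0.30]
  [  -0.10     0.00     0.75]
Cofactors of I−A, C_ij = (−1)^(i+j)·(minor ij) (rows/columns in the sector order above):
  C_11 = (0.70)(0.75) − (-0.30)(0.00) = 0.5250
  C_12 = −[(0.00)(0.75) − (-0.30)(-0.10)] = 0.0300
  C_13 = (0.00)(0.00) − (0.70)(-0.10) = 0.0700
  C_21 = −[(-0.35)(0.75) − (-0.10)(0.00)] = 0.2625
  C_22 = (0.75)(0.75) − (-0.10)(-0.10) = 0.5525
  C_23 = −[(0.75)(0.00) − (-0.35)(-0.10)] = 0.0350
  C_31 = (-0.35)(-0.30) − (-0.10)(0.70) = 0.1750
  C_32 = −[(0.75)(-0.30) − (-0.10)(0.00)] = 0.2250
  C_33 = (0.75)(0.70) − (-0.35)(0.00) = 0.5250
det(I−A) = Σ_j (I−A)_1j·C_1j = (0.75)(0.5250) + (-0.35)(0.0300) + (-0.10)(0.0700) = 0.37625
adj(I−A) = Cᵀ =
  [ 0.5250   0.2625   0.1750]
  [ 0.0300   0.5525   0.2250]
  [ 0.0700   0.0350   0.5250]
(I − A)⁻¹ = adj(I−A) / det(I−A) ≈
  [   1.3953     0.6977     0.4651]
  [   0.0797     1.4684     0.5980]
  [   0.1860     0.0930     1.3953]
The output multiplier for sector j is the column-j sum of the Leontief inverse (I − A)⁻¹ = adj(I−A) / det(I−A).
Column 3 of adj(I−A): (0.1750, 0.2250, 0.5250); det(I−A) = 0.37625.
m_3 = (0.1750 + 0.2250 + 0.5250) / 0.37625 = 0.925 / 0.37625 ≈ 2.458.

m_3 = 2.458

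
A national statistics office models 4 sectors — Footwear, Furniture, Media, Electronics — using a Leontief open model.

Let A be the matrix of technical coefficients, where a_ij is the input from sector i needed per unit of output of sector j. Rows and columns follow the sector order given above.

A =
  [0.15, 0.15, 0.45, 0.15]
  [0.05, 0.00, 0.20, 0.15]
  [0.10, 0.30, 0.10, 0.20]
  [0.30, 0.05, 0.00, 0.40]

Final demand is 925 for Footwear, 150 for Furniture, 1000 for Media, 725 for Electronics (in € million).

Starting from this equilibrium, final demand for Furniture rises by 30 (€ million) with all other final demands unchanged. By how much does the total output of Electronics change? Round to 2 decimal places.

I − A =
  [   0.85    -0.15    -0.45    -0.15]
  [  -0.05     1.00    -0.20    -0.15]
  [  -0.10    -0.30     0.90    -0.20]
  [  -0.30    -0.05     0.00     0.60]
Compute the cofactors C_ij = (−1)^(i+j)·(3×3 minor ij) of I−A; the adjugate is their transpose:
adj(I−A) = Cᵀ =
  [ 0.495250   0.173250   0.286125   0.262500]
  [ 0.091500   0.364500   0.126750   0.156250]
  [ 0.142250   0.166750   0.447000   0.226250]
  [ 0.255250   0.117000   0.153625   0.652500]
det(I−A) = Σ_j (I−A)_1j·C_1j = (0.85)(0.495250) + (-0.15)(0.091500) + (-0.45)(0.142250) + (-0.15)(0.255250) = 0.3049375
(I − A)⁻¹ = adj(I−A) / det(I−A) ≈
  [   1.6241     0.5681     0.9383     0.8608]
  [   0.3001     1.1953     0.4157     0.5124]
  [   0.4665     0.5468     1.4659     0.7420]
  [   0.8371     0.3837     0.5038     2.1398]
Δx = (I − A)⁻¹ Δd with Δd having +30 in the Furniture component and 0 elsewhere.
So Δx_4 = L_42 · (+30), where L_42 = adj(I−A)_42 / det(I−A) = 0.117000 / 0.3049375.
Δx_4 = 0.117000 × (+30) / 0.3049375 = 3.51 / 0.3049375 ≈ 11.51.

Δx_4 = 11.51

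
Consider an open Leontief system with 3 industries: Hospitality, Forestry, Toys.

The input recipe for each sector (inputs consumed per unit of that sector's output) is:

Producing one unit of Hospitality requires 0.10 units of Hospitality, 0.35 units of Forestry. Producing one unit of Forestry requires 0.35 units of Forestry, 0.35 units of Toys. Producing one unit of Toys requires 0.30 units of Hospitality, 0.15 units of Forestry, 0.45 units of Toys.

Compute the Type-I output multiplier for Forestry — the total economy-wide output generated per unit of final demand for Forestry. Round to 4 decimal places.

I − A =
  [   0.90     0.00    -0.30]
  [  -0.35     0.65    -0.15]
  [   0.00    -0.35     0.55]
Cofactors of I−A, C_ij = (−1)^(i+j)·(minor ij) (rows/columns in the sector order above):
  C_11 = (0.65)(0.55) − (-0.15)(-0.35) = 0.3050
  C_12 = −[(-0.35)(0.55) − (-0.15)(0.00)] = 0.1925
  C_13 = (-0.35)(-0.35) − (0.65)(0.00) = 0.1225
  C_21 = −[(0.00)(0.55) − (-0.30)(-0.35)] = 0.1050
  C_22 = (0.90)(0.55) − (-0.30)(0.00) = 0.4950
  C_23 = −[(0.90)(-0.35) − (0.00)(0.00)] = 0.3150
  C_31 = (0.00)(-0.15) − (-0.30)(0.65) = 0.1950
  C_32 = −[(0.90)(-0.15) − (-0.30)(-0.35)] = 0.2400
  C_33 = (0.90)(0.65) − (0.00)(-0.35) = 0.5850
det(I−A) = Σ_j (I−A)_1j·C_1j = (0.90)(0.3050) + (0.00)(0.1925) + (-0.30)(0.1225) = 0.23775
adj(I−A) = Cᵀ =
  [ 0.3050   0.1050   0.1950]
  [ 0.1925   0.4950   0.2400]
  [ 0.1225   0.3150   0.5850]
(I − A)⁻¹ = adj(I−A) / det(I−A) ≈
  [   1.28286     0.44164     0.82019]
  [   0.80967     2.08202     1.00946]
  [   0.51525     1.32492     2.46057]
The output multiplier for sector j is the column-j sum of the Leontief inverse (I − A)⁻¹ = adj(I−A) / det(I−A).
Column 2 of adj(I−A): (0.1050, 0.4950, 0.3150); det(I−A) = 0.23775.
m_2 = (0.1050 + 0.4950 + 0.3150) / 0.23775 = 0.915 / 0.23775 ≈ 3.8486.

m_2 = 3.8486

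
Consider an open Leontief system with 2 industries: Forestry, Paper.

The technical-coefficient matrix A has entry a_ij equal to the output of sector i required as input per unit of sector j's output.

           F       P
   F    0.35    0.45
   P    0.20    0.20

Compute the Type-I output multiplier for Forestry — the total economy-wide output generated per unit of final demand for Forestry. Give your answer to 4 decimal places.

m_F = 2.3256

I − A =
  [   0.65    -0.45]
  [  -0.20     0.80]
det(I−A) = (0.65)(0.80) − (-0.45)(-0.20) = 0.4300
adj(I−A) = [[0.80, 0.45], [0.20, 0.65]]
(I − A)⁻¹ = adj(I−A) / det(I−A) ≈
  [   1.86047     1.04651]
  [   0.46512     1.51163]
The output multiplier for sector j is the column-j sum of the Leontief inverse (I − A)⁻¹ = adj(I−A) / det(I−A).
Column F of adj(I−A): (0.80, 0.20); det(I−A) = 0.4300.
m_F = (0.80 + 0.20) / 0.4300 = 1.00 / 0.4300 ≈ 2.3256.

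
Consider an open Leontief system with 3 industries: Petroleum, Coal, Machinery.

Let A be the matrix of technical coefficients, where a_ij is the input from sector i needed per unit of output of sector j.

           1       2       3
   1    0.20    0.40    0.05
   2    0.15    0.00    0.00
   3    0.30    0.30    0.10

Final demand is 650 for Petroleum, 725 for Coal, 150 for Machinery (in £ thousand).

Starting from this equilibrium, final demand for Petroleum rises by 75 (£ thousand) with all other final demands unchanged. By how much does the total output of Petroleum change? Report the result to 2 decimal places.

I − A =
  [   0.80    -0.40    -0.05]
  [  -0.15     1.00     0.00]
  [  -0.30    -0.30     0.90]
Cofactors of I−A, C_ij = (−1)^(i+j)·(minor ij) (rows/columns in the sector order above):
  C_11 = (1.00)(0.90) − (0.00)(-0.30) = 0.9000
  C_12 = −[(-0.15)(0.90) − (0.00)(-0.30)] = 0.1350
  C_13 = (-0.15)(-0.30) − (1.00)(-0.30) = 0.3450
  C_21 = −[(-0.40)(0.90) − (-0.05)(-0.30)] = 0.3750
  C_22 = (0.80)(0.90) − (-0.05)(-0.30) = 0.7050
  C_23 = −[(0.80)(-0.30) − (-0.40)(-0.30)] = 0.3600
  C_31 = (-0.40)(0.00) − (-0.05)(1.00) = 0.0500
  C_32 = −[(0.80)(0.00) − (-0.05)(-0.15)] = 0.0075
  C_33 = (0.80)(1.00) − (-0.40)(-0.15) = 0.7400
det(I−A) = Σ_j (I−A)_1j·C_1j = (0.80)(0.9000) + (-0.40)(0.1350) + (-0.05)(0.3450) = 0.64875
adj(I−A) = Cᵀ =
  [ 0.9000   0.3750   0.0500]
  [ 0.1350   0.7050   0.0075]
  [ 0.3450   0.3600   0.7400]
(I − A)⁻¹ = adj(I−A) / det(I−A) ≈
  [   1.3873     0.5780     0.0771]
  [   0.2081     1.0867     0.0116]
  [   0.5318     0.5549     1.1407]
Δx = (I − A)⁻¹ Δd with Δd having +75 in the Petroleum component and 0 elsewhere.
So Δx_1 = L_11 · (+75), where L_11 = adj(I−A)_11 / det(I−A) = 0.9000 / 0.64875.
Δx_1 = 0.9000 × (+75) / 0.64875 = 67.50 / 0.64875 ≈ 104.05.

Δx_1 = 104.05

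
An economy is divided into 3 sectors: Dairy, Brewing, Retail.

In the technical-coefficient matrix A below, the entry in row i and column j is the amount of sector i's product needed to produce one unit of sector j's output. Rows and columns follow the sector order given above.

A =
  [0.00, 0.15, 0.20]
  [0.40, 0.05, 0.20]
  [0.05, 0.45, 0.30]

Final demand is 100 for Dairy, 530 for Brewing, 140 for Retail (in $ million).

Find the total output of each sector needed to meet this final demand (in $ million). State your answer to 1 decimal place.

x_1 = 394.3, x_2 = 892.8, x_3 = 802.1

I − A =
  [   1.00    -0.15    -0.20]
  [  -0.40     0.95    -0.20]
  [  -0.05    -0.45     0.70]
Cofactors of I−A, C_ij = (−1)^(i+j)·(minor ij) (rows/columns in the sector order above):
  C_11 = (0.95)(0.70) − (-0.20)(-0.45) = 0.5750
  C_12 = −[(-0.40)(0.70) − (-0.20)(-0.05)] = 0.2900
  C_13 = (-0.40)(-0.45) − (0.95)(-0.05) = 0.2275
  C_21 = −[(-0.15)(0.70) − (-0.20)(-0.45)] = 0.1950
  C_22 = (1.00)(0.70) − (-0.20)(-0.05) = 0.6900
  C_23 = −[(1.00)(-0.45) − (-0.15)(-0.05)] = 0.4575
  C_31 = (-0.15)(-0.20) − (-0.20)(0.95) = 0.2200
  C_32 = −[(1.00)(-0.20) − (-0.20)(-0.40)] = 0.2800
  C_33 = (1.00)(0.95) − (-0.15)(-0.40) = 0.8900
det(I−A) = Σ_j (I−A)_1j·C_1j = (1.00)(0.5750) + (-0.15)(0.2900) + (-0.20)(0.2275) = 0.4860
adj(I−A) = Cᵀ =
  [ 0.5750   0.1950   0.2200]
  [ 0.2900   0.6900   0.2800]
  [ 0.2275   0.4575   0.8900]
(I − A)⁻¹ = adj(I−A) / det(I−A) ≈
  [   1.1831     0.4012     0.4527]
  [   0.5967     1.4198     0.5761]
  [   0.4681     0.9414     1.8313]
x = (I − A)⁻¹ d = adj(I−A)·d / det(I−A), with det(I−A) = 0.4860:
  x_1 = (0.5750·100 + 0.1950·530 + 0.2200·140) / 0.4860 = 191.65 / 0.4860 ≈ 394.3
  x_2 = (0.2900·100 + 0.6900·530 + 0.2800·140) / 0.4860 = 433.90 / 0.4860 ≈ 892.8
  x_3 = (0.2275·100 + 0.4575·530 + 0.8900·140) / 0.4860 = 389.825 / 0.4860 ≈ 802.1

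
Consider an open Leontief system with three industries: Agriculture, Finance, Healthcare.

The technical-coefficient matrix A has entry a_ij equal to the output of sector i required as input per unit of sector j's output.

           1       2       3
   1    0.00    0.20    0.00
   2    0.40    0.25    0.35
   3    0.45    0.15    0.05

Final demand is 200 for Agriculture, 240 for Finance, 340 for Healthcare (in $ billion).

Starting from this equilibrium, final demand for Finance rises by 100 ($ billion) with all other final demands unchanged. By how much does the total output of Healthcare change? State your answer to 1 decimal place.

I − A =
  [   1.00    -0.20     0.00]
  [  -0.40     0.75    -0.35]
  [  -0.45    -0.15     0.95]
Cofactors of I−A, C_ij = (−1)^(i+j)·(minor ij) (rows/columns in the sector order above):
  C_11 = (0.75)(0.95) − (-0.35)(-0.15) = 0.6600
  C_12 = −[(-0.40)(0.95) − (-0.35)(-0.45)] = 0.5375
  C_13 = (-0.40)(-0.15) − (0.75)(-0.45) = 0.3975
  C_21 = −[(-0.20)(0.95) − (0.00)(-0.15)] = 0.1900
  C_22 = (1.00)(0.95) − (0.00)(-0.45) = 0.9500
  C_23 = −[(1.00)(-0.15) − (-0.20)(-0.45)] = 0.2400
  C_31 = (-0.20)(-0.35) − (0.00)(0.75) = 0.0700
  C_32 = −[(1.00)(-0.35) − (0.00)(-0.40)] = 0.3500
  C_33 = (1.00)(0.75) − (-0.20)(-0.40) = 0.6700
det(I−A) = Σ_j (I−A)_1j·C_1j = (1.00)(0.6600) + (-0.20)(0.5375) + (0.00)(0.3975) = 0.5525
adj(I−A) = Cᵀ =
  [ 0.6600   0.1900   0.0700]
  [ 0.5375   0.9500   0.3500]
  [ 0.3975   0.2400   0.6700]
(I − A)⁻¹ = adj(I−A) / det(I−A) ≈
  [   1.1946     0.3439     0.1267]
  [   0.9729     1.7195     0.6335]
  [   0.7195     0.4344     1.2127]
Δx = (I − A)⁻¹ Δd with Δd having +100 in the Finance component and 0 elsewhere.
So Δx_3 = L_32 · (+100), where L_32 = adj(I−A)_32 / det(I−A) = 0.2400 / 0.5525.
Δx_3 = 0.2400 × (+100) / 0.5525 = 24.00 / 0.5525 ≈ 43.4.

Δx_3 = 43.4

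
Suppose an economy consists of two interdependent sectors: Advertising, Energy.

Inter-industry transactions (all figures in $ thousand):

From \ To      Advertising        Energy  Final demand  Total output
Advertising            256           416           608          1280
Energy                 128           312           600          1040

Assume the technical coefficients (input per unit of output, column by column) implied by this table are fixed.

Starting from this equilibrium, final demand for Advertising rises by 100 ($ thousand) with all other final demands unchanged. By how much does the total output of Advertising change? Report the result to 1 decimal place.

Technical coefficients a_ij = z_ij / X_j:
  a_11 = 256/1280 = 0.20, a_21 = 128/1280 = 0.10
  a_12 = 416/1040 = 0.40, a_22 = 312/1040 = 0.30
I − A =
  [   0.80    -0.40]
  [  -0.10     0.70]
det(I−A) = (0.80)(0.70) − (-0.40)(-0.10) = 0.5200
adj(I−A) = [[0.70, 0.40], [0.10, 0.80]]
(I − A)⁻¹ = adj(I−A) / det(I−A) ≈
  [   1.3462     0.7692]
  [   0.1923     1.5385]
Δx = (I − A)⁻¹ Δd with Δd having +100 in the Advertising component and 0 elsewhere.
So Δx_1 = L_11 · (+100), where L_11 = adj(I−A)_11 / det(I−A) = 0.70 / 0.5200.
Δx_1 = 0.70 × (+100) / 0.5200 = 70.00 / 0.5200 ≈ 134.6.

Δx_1 = 134.6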